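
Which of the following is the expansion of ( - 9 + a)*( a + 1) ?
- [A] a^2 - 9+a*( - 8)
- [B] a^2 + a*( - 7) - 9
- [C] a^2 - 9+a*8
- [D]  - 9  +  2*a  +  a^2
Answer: A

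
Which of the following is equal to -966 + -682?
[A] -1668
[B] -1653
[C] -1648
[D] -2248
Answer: C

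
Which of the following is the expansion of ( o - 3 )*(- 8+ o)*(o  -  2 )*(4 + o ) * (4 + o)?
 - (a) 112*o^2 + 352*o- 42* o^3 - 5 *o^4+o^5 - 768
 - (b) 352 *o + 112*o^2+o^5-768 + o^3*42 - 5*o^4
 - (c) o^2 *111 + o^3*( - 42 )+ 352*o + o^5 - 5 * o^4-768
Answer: a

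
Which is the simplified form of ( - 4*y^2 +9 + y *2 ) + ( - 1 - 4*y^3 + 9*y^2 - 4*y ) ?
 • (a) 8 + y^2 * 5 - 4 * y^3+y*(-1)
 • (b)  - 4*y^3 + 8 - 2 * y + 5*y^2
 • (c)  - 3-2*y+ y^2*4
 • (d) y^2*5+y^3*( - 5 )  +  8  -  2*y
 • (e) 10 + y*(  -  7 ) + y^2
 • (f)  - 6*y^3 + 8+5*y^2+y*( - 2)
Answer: b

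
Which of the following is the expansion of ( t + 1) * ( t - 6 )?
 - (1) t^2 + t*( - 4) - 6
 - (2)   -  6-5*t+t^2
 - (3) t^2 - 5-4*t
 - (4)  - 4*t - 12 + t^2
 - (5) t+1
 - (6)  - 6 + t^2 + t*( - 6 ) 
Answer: 2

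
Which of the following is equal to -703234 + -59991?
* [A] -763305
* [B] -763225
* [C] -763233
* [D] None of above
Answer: B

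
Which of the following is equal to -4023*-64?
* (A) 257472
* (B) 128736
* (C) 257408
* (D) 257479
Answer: A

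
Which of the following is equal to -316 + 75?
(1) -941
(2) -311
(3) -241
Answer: 3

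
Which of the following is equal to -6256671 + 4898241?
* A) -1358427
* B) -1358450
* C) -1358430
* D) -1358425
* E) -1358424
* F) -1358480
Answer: C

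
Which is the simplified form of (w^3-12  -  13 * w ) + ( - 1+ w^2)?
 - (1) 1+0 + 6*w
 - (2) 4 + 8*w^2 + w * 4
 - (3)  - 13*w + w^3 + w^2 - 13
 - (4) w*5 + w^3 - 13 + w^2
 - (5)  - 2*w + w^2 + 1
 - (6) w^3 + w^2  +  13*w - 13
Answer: 3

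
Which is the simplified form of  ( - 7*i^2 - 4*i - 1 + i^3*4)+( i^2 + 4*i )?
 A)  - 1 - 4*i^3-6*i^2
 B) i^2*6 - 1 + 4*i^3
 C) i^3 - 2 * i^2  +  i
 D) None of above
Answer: D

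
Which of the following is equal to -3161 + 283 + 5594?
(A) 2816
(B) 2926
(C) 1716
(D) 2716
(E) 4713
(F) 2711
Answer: D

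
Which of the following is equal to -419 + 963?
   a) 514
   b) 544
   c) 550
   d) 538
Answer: b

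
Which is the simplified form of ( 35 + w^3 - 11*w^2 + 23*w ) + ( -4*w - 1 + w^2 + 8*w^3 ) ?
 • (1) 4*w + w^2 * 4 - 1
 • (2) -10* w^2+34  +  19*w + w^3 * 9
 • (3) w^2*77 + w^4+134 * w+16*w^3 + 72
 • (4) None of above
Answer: 2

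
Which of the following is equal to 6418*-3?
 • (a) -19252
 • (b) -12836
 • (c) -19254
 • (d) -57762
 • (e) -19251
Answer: c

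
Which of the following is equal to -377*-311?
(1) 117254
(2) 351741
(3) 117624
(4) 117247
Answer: 4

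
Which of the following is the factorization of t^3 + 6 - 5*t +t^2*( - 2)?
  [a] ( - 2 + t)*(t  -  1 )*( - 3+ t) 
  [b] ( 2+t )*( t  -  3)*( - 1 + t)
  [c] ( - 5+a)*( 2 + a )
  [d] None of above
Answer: b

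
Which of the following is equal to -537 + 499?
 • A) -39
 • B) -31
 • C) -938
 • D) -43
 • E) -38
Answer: E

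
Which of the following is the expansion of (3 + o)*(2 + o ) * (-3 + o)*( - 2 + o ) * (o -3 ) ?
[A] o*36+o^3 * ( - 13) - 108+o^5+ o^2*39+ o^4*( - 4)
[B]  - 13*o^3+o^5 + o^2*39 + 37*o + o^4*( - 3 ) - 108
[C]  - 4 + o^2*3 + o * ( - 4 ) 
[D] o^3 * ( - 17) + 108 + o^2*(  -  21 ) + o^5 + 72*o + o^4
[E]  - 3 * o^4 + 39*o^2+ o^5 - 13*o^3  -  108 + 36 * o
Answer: E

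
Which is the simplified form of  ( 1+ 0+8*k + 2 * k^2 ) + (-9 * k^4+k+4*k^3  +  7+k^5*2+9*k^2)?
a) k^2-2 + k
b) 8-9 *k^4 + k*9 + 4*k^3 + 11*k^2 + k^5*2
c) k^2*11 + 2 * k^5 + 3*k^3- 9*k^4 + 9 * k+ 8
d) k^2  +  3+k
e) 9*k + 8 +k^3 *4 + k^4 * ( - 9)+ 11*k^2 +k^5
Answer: b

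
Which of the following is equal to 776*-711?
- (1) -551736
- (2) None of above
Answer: 1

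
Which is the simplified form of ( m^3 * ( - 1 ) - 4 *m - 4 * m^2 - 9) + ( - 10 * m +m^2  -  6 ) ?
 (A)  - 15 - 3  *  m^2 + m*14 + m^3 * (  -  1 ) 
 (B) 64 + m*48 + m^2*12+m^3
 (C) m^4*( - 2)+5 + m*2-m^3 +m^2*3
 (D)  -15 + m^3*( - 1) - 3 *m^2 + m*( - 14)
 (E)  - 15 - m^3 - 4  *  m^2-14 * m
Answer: D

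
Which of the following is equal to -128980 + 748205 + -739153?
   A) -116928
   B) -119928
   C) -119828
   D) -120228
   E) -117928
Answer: B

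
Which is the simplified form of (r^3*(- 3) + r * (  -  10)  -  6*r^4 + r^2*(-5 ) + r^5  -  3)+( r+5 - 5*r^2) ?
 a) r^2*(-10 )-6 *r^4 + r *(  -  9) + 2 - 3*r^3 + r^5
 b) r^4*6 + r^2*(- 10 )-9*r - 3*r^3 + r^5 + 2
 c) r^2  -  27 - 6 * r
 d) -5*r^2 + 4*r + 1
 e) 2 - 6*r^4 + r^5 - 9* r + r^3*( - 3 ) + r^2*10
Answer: a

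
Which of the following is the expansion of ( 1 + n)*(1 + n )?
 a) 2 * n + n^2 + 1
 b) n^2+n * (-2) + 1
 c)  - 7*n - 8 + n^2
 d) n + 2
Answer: a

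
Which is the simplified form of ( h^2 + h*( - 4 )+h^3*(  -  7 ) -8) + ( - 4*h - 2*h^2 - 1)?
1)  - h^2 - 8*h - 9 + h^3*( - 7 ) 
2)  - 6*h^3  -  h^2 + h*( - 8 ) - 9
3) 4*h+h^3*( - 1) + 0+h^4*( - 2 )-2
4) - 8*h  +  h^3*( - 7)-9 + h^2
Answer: 1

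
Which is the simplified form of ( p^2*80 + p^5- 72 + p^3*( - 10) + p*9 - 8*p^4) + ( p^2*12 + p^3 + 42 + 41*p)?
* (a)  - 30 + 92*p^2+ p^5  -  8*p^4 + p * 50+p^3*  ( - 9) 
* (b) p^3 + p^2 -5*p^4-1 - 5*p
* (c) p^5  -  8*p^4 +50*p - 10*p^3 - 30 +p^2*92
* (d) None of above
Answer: a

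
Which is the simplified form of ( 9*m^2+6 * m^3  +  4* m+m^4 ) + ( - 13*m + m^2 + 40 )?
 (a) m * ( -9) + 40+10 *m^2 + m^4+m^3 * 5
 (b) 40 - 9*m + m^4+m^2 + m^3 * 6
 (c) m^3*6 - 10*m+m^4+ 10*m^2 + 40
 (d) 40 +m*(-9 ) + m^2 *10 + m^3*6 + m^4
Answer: d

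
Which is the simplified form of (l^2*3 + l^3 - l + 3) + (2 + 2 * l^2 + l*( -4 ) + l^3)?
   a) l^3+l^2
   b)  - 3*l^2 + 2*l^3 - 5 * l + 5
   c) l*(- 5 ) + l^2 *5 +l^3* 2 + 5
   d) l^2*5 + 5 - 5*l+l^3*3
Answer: c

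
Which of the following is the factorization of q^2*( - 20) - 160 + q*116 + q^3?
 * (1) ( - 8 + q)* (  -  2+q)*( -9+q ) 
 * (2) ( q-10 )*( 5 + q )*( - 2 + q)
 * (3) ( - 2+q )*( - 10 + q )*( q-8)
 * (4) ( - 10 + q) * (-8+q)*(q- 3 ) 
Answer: 3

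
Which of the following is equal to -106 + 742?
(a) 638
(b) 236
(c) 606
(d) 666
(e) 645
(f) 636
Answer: f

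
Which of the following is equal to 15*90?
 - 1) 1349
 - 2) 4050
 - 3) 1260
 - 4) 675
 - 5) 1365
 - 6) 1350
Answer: 6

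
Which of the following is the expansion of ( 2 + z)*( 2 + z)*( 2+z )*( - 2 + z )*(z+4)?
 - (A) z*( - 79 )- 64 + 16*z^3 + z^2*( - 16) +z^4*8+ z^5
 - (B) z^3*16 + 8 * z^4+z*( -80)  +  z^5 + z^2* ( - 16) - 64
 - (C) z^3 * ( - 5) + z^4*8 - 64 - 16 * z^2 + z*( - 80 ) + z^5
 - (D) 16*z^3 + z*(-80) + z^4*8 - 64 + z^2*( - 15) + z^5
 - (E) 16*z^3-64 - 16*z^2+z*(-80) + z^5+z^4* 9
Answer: B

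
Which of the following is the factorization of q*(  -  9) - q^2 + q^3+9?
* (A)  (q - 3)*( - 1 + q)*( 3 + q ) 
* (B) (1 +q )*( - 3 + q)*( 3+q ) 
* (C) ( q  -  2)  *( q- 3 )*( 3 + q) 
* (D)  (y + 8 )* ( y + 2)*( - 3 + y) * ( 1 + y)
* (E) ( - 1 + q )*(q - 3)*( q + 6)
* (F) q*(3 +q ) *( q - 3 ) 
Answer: A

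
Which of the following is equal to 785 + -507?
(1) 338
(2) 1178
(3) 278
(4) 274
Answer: 3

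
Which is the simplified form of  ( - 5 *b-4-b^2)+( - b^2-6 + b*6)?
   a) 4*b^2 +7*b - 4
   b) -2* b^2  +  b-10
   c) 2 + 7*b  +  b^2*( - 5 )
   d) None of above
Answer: b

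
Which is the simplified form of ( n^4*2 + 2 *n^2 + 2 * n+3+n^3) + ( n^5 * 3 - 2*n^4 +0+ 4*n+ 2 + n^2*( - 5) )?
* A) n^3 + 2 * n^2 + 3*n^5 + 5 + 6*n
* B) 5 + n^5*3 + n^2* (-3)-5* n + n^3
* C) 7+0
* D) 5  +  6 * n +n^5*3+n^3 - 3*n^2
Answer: D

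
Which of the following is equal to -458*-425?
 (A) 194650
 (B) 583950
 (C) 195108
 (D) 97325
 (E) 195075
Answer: A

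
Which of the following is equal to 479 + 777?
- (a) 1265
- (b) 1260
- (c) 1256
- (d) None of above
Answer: c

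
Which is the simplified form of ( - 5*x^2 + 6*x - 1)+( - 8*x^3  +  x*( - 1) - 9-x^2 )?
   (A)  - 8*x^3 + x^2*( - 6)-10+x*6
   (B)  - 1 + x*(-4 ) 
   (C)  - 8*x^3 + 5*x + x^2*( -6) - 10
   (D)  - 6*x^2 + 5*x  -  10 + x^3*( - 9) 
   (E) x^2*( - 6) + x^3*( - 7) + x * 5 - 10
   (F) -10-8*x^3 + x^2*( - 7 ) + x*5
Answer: C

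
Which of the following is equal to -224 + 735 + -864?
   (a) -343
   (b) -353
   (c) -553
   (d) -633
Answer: b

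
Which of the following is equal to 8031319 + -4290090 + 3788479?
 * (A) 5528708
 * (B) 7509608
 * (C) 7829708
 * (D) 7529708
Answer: D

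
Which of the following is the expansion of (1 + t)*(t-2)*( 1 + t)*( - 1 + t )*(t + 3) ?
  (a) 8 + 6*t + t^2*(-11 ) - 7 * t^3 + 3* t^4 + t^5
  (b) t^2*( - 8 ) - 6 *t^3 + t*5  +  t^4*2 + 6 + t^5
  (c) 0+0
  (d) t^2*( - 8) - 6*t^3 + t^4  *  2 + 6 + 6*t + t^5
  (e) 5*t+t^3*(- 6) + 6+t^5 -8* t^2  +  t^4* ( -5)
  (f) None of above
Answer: b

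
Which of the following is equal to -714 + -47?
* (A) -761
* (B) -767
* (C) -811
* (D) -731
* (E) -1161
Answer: A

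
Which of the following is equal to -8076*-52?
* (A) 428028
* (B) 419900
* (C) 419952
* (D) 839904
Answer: C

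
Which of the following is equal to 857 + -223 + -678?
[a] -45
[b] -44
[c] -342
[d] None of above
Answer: b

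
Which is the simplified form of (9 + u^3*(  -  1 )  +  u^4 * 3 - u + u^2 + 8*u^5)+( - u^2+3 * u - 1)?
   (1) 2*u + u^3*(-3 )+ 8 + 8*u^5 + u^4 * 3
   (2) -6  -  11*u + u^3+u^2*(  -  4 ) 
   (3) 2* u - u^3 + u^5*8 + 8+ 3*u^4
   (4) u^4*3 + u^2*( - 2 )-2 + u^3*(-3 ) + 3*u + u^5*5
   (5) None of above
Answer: 3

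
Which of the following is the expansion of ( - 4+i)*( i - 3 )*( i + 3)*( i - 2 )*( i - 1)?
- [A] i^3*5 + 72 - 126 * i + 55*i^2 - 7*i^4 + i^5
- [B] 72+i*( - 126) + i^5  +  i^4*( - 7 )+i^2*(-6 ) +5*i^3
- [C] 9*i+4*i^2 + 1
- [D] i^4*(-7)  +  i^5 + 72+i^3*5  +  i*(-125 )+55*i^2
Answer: A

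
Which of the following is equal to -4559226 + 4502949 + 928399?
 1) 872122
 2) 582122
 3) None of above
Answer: 1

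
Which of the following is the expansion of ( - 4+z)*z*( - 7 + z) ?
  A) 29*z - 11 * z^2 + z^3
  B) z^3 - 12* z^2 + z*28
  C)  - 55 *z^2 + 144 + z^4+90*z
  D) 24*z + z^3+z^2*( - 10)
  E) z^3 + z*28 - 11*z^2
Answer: E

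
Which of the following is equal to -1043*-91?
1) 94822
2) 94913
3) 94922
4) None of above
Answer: 2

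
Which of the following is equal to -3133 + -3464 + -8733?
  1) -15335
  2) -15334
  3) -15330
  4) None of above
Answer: 3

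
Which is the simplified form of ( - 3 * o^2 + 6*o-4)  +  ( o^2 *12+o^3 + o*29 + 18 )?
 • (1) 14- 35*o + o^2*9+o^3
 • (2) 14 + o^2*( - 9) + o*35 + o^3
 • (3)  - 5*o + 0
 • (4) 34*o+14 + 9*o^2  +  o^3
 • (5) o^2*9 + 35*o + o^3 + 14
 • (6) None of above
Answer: 5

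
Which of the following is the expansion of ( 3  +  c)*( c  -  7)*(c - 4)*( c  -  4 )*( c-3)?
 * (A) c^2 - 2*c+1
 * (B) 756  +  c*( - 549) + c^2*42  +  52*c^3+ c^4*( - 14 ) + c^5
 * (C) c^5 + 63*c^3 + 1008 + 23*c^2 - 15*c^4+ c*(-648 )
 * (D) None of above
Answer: C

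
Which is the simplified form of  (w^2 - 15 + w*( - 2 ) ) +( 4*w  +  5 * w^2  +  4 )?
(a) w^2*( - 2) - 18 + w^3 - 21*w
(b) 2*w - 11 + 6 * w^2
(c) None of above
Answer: b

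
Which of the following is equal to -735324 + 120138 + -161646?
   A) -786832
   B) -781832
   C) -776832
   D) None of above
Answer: C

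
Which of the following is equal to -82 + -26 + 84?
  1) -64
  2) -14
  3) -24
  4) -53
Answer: 3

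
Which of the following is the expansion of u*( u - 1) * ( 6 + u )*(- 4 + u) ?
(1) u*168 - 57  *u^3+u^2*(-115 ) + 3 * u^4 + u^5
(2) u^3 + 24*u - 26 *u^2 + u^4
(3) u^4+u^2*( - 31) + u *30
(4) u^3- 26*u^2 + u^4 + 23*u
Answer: 2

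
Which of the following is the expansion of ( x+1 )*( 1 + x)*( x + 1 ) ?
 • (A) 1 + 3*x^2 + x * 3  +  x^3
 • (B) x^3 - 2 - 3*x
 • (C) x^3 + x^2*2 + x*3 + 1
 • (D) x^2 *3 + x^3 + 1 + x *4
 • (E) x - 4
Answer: A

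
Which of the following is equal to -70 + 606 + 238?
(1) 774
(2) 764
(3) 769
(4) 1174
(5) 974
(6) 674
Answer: 1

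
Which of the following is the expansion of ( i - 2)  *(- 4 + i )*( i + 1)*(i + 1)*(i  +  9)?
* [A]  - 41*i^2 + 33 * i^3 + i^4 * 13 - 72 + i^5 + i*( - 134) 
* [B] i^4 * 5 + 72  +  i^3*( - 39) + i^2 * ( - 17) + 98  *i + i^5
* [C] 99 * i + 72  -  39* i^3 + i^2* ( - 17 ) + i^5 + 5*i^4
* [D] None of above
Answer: B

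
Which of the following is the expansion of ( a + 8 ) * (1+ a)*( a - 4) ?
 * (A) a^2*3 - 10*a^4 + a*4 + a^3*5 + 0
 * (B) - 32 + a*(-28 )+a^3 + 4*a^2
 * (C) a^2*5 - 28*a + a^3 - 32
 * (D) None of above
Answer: C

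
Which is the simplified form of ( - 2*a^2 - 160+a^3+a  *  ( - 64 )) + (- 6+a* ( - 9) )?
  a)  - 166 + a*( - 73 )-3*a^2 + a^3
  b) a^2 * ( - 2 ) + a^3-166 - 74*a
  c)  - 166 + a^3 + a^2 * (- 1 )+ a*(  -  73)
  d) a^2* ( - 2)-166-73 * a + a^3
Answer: d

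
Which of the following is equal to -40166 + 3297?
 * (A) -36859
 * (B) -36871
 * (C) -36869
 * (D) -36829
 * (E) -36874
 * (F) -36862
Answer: C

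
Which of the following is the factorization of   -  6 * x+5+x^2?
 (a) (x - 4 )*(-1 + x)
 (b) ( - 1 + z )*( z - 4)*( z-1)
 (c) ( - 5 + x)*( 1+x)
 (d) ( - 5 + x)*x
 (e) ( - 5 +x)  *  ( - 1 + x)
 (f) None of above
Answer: e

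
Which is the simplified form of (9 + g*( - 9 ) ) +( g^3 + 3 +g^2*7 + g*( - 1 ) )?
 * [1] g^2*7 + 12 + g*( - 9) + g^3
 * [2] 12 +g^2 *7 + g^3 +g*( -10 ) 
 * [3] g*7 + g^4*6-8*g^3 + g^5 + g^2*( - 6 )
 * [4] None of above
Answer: 2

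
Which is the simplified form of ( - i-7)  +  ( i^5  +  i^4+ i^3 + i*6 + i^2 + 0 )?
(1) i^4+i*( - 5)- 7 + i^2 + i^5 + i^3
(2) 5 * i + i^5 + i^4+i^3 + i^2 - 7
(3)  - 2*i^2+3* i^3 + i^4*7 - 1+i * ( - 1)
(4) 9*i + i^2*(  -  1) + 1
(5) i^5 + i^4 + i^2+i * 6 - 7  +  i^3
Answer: 2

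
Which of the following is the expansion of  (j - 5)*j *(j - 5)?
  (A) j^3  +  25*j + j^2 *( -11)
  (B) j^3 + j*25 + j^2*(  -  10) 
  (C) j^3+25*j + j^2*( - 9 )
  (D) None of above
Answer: B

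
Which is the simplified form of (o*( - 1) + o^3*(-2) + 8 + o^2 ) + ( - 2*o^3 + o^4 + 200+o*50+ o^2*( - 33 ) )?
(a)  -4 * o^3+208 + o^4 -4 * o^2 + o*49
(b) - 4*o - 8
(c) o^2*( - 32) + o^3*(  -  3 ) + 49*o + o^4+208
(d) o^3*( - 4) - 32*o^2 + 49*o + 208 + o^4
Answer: d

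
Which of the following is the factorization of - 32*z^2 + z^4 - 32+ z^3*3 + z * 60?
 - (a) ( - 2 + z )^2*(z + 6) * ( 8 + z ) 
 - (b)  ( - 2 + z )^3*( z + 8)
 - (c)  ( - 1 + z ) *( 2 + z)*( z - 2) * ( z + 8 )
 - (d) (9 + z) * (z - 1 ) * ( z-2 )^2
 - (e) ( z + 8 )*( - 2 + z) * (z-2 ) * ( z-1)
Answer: e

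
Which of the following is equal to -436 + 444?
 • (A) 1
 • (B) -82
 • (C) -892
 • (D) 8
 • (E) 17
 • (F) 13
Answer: D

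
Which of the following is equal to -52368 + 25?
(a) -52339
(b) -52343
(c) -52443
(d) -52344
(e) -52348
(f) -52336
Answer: b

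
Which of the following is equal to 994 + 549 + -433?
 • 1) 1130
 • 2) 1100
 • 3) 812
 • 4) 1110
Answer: 4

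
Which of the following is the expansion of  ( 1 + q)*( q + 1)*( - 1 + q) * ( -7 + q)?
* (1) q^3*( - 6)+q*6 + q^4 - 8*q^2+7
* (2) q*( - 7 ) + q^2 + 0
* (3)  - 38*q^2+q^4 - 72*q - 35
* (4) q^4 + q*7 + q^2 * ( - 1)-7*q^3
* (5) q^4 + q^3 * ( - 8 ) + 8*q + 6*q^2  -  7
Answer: 1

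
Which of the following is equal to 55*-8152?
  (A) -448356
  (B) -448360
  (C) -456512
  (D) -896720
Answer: B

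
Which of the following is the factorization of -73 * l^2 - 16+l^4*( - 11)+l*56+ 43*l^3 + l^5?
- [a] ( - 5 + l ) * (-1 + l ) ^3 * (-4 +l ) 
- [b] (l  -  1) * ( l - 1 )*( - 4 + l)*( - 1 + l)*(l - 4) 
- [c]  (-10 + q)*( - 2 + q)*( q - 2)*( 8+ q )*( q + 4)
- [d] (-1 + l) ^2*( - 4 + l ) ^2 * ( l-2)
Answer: b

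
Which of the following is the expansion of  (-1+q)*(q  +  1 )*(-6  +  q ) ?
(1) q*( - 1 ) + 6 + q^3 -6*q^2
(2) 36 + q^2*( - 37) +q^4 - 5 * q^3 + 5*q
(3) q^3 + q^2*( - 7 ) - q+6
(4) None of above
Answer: 1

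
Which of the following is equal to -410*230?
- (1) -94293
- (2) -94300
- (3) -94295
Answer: 2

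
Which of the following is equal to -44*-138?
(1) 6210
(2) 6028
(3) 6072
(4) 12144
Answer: 3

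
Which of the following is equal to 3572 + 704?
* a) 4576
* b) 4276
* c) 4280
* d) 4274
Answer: b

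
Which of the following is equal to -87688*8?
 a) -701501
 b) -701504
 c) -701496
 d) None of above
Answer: b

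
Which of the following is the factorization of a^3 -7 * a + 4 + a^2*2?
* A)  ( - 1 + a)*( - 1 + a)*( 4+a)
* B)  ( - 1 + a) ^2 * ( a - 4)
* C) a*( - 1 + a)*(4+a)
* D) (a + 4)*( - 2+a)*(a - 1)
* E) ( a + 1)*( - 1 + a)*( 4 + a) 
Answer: A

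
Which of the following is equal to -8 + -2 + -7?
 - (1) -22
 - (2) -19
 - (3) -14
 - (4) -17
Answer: 4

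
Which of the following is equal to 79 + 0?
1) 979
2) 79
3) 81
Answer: 2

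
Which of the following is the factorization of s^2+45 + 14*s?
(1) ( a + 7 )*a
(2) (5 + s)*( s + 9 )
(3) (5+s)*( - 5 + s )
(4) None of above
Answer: 2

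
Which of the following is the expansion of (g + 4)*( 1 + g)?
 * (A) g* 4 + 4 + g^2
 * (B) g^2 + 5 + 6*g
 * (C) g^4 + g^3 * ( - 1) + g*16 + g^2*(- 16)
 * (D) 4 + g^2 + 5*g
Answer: D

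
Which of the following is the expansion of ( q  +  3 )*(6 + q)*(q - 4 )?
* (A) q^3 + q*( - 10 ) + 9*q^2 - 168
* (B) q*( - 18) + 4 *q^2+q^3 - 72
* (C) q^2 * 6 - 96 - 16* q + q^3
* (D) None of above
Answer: D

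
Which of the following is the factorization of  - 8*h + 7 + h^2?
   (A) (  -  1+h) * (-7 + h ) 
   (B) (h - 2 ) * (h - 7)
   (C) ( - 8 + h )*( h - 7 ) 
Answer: A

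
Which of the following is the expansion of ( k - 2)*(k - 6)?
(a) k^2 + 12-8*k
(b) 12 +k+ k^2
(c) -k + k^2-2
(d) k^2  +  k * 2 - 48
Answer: a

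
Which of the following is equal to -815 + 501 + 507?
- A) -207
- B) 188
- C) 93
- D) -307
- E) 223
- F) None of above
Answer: F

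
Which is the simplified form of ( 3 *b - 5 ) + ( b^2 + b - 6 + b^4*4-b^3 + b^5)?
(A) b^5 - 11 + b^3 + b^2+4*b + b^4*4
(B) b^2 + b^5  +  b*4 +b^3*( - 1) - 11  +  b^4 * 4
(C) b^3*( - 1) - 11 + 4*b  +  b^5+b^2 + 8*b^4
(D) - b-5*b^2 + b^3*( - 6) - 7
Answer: B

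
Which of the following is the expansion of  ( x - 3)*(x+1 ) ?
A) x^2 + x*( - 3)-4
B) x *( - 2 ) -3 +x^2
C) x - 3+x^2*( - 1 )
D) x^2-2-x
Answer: B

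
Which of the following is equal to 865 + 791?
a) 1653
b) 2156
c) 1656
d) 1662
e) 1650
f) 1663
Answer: c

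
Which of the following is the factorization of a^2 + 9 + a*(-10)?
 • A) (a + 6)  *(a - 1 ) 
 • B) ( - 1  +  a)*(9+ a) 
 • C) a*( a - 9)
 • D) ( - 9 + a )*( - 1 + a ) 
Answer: D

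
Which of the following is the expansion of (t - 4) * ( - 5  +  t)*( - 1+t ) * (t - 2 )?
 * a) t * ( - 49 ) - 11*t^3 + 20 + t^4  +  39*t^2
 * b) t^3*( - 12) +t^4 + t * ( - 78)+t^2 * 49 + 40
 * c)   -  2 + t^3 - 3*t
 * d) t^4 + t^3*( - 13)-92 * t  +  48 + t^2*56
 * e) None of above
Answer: b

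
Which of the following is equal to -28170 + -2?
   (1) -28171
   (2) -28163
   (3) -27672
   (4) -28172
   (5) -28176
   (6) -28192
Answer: 4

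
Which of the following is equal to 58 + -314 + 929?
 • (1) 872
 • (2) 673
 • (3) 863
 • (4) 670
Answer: 2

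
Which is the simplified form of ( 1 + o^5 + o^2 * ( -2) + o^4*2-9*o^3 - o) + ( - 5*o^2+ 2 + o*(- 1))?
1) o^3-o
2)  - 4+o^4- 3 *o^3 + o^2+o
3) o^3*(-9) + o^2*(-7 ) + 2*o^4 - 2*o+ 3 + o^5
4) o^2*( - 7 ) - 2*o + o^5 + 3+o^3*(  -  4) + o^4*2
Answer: 3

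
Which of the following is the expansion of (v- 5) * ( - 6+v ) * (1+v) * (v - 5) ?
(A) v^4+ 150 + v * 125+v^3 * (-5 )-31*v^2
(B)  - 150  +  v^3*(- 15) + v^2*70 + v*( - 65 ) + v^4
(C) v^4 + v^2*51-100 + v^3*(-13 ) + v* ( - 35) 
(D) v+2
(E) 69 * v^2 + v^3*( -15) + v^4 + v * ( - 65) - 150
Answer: E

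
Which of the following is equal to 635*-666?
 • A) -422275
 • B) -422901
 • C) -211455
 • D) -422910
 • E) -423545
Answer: D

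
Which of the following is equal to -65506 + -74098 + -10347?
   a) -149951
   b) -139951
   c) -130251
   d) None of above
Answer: a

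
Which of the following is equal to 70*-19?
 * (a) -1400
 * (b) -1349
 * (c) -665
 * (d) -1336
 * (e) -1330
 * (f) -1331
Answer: e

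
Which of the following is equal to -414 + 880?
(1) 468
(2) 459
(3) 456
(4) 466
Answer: 4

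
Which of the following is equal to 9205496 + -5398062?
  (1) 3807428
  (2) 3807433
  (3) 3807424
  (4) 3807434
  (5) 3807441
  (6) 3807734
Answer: 4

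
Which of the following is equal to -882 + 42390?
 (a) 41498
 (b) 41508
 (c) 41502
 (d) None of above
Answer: b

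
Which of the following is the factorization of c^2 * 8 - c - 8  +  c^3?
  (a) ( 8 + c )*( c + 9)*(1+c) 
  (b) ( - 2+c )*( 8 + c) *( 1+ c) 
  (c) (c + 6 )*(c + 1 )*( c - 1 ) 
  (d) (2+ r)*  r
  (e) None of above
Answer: e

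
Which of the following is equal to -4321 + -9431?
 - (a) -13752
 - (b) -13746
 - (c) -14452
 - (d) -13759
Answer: a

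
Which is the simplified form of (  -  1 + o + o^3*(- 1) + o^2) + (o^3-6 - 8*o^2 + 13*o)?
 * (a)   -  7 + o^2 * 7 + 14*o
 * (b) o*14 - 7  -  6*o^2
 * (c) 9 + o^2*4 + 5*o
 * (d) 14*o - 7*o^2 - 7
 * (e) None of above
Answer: d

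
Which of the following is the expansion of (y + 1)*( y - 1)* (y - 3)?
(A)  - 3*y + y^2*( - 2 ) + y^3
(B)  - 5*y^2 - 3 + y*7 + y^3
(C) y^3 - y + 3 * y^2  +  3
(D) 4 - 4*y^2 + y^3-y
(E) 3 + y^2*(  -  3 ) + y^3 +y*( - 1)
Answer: E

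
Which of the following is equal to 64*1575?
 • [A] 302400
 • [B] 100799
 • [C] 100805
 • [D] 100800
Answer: D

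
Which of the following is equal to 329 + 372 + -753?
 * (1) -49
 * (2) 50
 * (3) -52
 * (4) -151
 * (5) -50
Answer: 3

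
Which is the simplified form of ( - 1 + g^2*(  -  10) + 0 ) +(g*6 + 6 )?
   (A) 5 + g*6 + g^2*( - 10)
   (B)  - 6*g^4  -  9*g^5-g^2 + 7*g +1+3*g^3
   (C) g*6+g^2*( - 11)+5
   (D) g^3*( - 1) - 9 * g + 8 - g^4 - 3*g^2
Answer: A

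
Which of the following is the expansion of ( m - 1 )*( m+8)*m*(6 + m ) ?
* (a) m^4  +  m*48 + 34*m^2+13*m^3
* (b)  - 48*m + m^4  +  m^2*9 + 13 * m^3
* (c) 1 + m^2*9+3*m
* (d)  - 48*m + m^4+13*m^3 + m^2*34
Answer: d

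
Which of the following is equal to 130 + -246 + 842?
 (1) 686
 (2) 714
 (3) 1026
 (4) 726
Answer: 4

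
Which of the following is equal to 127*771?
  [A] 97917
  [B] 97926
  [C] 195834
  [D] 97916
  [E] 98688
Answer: A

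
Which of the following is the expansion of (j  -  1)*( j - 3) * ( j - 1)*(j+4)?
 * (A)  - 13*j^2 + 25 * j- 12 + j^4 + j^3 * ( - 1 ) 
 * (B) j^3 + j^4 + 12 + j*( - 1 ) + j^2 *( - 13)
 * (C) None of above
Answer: A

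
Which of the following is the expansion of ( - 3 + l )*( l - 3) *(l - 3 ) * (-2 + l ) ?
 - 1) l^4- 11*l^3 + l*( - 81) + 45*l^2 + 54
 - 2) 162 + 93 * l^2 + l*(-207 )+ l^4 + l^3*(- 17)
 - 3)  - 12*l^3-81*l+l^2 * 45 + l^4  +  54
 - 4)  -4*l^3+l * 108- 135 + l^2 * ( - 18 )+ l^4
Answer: 1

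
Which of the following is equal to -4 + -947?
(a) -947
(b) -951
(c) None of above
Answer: b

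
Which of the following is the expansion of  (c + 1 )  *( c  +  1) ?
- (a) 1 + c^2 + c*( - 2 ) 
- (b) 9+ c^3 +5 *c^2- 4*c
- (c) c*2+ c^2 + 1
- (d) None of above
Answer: c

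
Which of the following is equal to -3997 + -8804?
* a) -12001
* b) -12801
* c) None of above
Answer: b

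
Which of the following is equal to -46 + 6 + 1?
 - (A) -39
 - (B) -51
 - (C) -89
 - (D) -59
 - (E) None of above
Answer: A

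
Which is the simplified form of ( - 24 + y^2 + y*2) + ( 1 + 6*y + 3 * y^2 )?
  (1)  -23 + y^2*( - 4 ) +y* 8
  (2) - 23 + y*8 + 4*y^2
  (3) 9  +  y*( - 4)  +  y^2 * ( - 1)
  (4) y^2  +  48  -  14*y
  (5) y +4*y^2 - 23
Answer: 2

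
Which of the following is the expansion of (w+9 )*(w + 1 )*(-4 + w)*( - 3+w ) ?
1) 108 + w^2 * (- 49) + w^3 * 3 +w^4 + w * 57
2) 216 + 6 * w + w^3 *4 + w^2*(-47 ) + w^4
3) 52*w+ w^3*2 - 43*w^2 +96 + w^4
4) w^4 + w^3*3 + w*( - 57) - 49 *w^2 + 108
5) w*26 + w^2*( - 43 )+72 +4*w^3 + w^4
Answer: 1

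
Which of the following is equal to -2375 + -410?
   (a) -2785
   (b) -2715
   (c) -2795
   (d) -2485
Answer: a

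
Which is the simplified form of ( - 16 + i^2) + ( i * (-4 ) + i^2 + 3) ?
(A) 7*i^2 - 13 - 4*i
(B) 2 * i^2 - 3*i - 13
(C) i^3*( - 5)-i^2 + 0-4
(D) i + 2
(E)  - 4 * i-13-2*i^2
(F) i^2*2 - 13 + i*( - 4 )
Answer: F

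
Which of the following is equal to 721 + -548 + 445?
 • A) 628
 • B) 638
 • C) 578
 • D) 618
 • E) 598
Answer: D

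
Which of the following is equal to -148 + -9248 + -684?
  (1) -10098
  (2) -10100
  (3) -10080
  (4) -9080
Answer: 3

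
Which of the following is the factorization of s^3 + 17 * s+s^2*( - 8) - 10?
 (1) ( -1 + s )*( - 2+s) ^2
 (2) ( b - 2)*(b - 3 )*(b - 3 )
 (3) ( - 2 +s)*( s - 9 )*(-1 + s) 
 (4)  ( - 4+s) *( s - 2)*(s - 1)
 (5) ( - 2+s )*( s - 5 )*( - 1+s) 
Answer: 5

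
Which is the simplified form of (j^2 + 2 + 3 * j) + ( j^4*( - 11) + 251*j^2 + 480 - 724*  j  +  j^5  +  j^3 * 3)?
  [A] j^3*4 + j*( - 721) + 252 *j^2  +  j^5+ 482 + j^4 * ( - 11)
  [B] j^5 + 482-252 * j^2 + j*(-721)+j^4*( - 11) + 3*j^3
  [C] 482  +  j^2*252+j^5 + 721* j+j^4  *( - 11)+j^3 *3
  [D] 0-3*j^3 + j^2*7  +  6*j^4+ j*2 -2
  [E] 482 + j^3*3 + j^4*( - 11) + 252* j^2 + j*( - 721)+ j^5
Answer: E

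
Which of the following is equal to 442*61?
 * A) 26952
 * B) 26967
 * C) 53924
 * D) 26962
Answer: D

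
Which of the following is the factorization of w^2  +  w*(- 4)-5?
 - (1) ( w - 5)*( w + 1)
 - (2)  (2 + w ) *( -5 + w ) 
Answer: 1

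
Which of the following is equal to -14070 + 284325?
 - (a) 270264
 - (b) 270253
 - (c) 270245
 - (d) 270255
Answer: d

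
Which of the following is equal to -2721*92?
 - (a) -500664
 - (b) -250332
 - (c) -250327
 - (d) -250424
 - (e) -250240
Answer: b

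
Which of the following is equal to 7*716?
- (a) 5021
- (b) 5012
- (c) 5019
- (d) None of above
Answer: b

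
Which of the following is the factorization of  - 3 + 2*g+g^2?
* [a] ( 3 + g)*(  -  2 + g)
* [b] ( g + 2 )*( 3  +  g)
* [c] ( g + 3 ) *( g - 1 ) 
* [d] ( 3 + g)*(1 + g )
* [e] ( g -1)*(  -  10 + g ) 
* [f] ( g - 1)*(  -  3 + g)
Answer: c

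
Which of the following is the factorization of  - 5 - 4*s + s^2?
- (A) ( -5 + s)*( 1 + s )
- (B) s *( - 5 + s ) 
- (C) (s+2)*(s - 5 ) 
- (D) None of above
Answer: A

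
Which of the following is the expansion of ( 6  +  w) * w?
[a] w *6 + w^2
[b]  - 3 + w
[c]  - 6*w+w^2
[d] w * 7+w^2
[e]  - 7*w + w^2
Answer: a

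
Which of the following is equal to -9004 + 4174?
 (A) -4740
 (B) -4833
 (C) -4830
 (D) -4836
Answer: C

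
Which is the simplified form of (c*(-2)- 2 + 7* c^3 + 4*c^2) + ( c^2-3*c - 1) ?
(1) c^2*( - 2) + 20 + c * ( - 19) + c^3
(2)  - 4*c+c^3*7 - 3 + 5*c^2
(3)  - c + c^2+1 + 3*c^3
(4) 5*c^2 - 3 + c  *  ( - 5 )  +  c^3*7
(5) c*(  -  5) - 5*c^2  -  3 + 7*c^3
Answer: 4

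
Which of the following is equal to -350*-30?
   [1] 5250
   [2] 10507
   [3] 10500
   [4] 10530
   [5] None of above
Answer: 3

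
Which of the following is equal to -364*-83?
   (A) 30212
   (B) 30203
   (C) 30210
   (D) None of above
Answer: A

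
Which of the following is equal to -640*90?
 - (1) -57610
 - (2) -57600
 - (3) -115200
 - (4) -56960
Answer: 2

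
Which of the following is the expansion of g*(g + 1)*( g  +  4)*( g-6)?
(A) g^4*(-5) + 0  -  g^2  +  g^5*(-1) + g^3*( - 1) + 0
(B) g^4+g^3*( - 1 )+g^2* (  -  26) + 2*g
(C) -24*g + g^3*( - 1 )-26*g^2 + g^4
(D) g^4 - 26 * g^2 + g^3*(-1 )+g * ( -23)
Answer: C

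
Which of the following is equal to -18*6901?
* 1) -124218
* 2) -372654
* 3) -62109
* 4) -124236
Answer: 1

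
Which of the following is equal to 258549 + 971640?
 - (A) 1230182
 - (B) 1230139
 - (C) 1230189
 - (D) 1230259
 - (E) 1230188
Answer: C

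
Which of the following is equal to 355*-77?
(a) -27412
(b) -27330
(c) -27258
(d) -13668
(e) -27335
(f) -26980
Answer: e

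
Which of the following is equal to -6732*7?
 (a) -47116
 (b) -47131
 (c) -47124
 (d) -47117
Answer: c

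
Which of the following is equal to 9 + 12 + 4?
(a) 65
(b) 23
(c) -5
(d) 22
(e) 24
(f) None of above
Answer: f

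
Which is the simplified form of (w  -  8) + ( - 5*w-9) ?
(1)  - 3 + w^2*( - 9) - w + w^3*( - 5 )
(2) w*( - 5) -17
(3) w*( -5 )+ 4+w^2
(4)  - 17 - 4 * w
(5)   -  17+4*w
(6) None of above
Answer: 4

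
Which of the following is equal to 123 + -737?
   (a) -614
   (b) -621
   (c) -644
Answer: a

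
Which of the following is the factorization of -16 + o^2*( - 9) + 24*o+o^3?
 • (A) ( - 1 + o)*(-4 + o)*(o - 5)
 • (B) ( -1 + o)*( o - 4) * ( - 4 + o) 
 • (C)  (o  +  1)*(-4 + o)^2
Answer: B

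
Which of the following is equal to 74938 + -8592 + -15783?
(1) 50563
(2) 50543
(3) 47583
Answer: 1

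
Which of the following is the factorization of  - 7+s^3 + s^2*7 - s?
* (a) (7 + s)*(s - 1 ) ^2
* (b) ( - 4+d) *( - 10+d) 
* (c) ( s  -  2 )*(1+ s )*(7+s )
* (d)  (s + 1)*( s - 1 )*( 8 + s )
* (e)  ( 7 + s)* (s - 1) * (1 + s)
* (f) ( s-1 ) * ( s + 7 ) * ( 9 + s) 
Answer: e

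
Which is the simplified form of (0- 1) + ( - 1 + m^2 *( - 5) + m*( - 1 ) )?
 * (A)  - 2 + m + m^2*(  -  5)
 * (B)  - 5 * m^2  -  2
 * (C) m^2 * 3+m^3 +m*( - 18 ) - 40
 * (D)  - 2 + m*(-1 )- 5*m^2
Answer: D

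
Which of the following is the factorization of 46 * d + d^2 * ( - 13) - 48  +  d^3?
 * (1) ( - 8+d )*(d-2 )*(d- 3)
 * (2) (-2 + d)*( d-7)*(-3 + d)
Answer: 1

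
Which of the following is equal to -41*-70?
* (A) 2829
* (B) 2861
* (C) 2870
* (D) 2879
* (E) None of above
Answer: C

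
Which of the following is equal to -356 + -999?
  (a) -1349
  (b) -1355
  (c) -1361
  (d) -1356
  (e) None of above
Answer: b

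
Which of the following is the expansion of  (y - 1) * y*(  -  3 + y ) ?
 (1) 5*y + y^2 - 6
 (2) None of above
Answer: 2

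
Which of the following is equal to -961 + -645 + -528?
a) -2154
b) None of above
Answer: b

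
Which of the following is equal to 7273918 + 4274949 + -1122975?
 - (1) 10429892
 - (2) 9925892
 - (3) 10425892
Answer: 3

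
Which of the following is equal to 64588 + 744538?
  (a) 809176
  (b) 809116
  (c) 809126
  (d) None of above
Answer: c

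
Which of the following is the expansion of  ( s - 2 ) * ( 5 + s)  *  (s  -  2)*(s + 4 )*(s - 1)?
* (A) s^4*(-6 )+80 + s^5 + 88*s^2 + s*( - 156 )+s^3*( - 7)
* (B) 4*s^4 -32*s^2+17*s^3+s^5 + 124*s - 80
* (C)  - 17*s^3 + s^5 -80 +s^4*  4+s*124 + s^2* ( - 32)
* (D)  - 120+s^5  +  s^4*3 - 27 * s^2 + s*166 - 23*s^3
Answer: C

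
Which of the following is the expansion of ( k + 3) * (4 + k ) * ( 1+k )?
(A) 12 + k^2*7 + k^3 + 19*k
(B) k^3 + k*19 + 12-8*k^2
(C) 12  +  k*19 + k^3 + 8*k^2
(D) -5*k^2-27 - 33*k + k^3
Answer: C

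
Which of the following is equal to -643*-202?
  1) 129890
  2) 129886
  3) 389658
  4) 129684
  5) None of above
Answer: 2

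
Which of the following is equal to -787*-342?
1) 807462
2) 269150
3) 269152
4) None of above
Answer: 4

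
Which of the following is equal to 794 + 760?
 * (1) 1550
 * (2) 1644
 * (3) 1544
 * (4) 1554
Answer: 4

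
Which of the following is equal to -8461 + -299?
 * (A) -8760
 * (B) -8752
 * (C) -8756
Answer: A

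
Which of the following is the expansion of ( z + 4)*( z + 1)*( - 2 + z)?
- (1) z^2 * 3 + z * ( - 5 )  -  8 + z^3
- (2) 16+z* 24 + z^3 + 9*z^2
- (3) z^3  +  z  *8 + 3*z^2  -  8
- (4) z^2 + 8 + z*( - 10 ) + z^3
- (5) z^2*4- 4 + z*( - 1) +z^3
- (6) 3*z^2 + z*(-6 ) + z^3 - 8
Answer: 6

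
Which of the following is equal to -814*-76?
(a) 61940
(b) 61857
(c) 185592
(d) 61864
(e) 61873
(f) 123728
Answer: d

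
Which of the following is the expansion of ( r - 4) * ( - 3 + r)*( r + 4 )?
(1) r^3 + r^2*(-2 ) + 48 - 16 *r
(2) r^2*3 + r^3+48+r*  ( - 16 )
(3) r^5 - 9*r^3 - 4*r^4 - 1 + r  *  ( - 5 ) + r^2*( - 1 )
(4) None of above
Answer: 4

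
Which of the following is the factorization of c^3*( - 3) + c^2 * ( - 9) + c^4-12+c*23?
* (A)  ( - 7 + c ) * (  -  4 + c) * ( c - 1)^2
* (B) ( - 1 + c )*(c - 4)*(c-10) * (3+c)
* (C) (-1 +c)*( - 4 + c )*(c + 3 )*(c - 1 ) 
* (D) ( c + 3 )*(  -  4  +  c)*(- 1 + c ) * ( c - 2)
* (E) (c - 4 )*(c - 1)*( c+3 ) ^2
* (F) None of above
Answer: C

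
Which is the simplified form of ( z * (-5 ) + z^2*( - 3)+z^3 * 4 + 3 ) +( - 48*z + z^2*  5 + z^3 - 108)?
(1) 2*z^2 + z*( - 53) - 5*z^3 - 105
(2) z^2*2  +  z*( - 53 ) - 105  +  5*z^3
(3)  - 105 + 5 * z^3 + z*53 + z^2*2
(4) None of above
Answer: 2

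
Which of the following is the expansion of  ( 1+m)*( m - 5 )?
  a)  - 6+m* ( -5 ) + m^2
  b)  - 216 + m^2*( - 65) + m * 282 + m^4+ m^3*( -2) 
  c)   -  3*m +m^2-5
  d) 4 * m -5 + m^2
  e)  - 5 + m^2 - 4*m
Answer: e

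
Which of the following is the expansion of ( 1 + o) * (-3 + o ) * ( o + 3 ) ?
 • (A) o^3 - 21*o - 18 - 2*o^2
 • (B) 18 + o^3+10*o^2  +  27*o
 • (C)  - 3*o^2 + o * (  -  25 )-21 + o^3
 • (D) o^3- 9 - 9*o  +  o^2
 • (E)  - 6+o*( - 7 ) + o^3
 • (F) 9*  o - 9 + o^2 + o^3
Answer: D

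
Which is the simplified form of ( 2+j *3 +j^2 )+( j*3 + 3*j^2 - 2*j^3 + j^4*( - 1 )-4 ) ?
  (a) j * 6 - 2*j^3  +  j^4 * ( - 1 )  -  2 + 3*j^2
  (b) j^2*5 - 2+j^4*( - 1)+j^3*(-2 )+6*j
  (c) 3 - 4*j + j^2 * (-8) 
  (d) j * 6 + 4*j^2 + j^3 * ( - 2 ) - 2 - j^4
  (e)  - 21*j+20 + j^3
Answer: d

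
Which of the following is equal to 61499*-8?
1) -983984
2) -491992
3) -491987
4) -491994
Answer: 2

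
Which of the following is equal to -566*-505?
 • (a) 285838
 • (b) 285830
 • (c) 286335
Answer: b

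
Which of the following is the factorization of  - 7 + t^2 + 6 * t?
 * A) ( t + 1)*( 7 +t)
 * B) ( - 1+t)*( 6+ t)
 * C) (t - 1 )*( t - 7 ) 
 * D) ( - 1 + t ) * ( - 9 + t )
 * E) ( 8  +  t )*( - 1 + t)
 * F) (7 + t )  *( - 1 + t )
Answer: F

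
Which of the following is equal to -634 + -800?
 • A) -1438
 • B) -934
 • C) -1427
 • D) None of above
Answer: D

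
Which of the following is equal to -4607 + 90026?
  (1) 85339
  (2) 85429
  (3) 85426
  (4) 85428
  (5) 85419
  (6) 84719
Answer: 5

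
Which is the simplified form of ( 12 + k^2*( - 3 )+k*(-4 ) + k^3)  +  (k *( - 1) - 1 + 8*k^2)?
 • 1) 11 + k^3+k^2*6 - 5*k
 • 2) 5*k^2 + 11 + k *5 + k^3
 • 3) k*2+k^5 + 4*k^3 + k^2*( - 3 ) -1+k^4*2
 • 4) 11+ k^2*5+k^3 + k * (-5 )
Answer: 4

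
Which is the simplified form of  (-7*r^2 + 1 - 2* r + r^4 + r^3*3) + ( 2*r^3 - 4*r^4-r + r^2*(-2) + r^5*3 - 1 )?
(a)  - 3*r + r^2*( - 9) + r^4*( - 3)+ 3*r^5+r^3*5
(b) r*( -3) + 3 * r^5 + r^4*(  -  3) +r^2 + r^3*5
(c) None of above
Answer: a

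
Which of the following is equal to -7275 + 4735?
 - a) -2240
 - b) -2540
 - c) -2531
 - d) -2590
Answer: b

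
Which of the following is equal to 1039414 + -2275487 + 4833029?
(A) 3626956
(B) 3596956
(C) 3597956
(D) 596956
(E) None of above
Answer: B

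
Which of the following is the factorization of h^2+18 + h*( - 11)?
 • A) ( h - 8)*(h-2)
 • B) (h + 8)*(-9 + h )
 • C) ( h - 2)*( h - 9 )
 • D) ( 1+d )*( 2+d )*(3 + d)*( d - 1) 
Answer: C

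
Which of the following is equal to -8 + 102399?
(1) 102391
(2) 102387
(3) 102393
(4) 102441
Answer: 1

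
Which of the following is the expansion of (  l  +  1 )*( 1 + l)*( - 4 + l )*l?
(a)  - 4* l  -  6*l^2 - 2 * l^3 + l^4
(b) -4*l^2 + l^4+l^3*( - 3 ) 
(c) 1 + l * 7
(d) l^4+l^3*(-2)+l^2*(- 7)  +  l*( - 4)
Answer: d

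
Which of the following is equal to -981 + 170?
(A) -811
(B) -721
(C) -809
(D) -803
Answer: A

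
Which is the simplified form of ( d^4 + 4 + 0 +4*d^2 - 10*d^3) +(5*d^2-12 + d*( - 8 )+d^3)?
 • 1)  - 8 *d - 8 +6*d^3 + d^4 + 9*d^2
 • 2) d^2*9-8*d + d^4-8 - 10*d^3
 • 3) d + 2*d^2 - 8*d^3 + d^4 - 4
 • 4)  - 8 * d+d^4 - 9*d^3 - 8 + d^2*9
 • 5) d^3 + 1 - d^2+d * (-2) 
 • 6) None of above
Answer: 4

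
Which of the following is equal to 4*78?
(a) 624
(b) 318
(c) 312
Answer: c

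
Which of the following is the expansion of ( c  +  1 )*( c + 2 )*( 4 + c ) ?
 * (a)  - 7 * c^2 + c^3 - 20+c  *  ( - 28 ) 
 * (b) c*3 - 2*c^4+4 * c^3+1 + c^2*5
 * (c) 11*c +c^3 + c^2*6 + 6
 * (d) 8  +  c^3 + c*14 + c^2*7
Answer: d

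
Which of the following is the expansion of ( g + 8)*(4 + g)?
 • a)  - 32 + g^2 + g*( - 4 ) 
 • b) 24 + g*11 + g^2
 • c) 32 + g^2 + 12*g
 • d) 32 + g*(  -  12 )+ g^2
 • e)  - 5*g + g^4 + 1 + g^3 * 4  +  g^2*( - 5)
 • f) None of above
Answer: c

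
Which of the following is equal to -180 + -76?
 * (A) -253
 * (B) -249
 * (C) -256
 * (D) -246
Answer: C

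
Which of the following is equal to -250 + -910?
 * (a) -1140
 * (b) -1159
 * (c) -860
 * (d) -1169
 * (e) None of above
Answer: e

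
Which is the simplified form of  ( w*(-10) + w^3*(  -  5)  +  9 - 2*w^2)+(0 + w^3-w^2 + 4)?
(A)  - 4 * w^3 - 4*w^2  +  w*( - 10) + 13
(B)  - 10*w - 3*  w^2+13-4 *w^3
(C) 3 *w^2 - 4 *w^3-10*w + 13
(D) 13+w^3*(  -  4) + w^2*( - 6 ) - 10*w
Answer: B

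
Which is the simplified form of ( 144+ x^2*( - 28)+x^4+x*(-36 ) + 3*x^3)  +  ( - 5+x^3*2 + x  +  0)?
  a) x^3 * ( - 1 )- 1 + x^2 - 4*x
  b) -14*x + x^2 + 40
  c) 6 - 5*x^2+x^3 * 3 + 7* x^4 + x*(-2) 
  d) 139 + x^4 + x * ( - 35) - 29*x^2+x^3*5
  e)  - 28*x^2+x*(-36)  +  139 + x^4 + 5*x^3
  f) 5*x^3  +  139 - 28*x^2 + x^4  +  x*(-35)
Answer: f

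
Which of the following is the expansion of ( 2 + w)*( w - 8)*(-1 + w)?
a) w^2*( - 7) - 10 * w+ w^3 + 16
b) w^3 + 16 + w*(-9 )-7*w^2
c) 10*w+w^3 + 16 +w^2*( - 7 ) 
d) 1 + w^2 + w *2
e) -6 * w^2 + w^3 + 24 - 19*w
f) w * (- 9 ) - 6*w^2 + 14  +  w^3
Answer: a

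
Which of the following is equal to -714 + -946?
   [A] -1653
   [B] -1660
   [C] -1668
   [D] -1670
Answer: B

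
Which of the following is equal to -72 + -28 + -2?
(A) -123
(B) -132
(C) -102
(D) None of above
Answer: C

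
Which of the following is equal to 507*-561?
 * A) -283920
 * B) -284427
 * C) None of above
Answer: B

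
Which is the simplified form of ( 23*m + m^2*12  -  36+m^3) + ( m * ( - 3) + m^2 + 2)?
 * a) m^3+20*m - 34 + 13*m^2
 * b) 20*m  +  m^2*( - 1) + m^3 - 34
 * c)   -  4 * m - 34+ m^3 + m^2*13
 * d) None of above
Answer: a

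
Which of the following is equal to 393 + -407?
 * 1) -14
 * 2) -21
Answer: 1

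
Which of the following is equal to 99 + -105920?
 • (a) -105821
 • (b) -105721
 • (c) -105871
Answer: a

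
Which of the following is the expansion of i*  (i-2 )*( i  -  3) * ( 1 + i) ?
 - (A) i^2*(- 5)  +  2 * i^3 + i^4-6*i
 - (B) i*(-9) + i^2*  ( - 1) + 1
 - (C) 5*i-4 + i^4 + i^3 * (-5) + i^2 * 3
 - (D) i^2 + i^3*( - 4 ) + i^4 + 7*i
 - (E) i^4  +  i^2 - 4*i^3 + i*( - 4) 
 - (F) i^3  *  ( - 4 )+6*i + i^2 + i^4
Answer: F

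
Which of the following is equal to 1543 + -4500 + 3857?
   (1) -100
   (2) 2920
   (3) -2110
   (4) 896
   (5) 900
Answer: 5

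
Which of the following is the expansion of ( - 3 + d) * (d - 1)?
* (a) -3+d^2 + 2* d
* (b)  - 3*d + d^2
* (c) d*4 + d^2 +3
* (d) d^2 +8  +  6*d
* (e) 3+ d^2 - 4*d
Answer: e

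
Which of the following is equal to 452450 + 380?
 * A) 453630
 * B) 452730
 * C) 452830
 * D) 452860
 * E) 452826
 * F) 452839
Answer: C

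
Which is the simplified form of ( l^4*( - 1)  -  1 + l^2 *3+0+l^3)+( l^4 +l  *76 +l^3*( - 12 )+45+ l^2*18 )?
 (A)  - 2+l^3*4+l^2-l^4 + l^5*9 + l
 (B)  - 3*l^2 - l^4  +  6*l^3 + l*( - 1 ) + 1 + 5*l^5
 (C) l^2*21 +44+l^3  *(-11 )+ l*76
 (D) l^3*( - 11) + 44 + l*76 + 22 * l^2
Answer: C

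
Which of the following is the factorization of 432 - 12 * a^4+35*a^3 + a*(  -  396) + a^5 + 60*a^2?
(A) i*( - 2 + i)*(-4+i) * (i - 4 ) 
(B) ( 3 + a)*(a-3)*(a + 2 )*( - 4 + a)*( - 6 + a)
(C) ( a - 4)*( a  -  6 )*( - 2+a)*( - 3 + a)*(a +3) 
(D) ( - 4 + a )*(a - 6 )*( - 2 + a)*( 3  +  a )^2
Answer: C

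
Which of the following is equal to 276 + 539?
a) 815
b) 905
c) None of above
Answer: a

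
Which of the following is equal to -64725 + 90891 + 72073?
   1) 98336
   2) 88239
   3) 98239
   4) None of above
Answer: 3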